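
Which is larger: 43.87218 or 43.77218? 43.87218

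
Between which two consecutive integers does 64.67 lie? 64 and 65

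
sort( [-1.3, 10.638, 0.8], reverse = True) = [10.638, 0.8, -1.3]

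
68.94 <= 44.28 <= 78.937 False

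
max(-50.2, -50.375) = -50.2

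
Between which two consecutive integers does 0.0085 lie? 0 and 1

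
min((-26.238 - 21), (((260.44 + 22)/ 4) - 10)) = -47.238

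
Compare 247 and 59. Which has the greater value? 247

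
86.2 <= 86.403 True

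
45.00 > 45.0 False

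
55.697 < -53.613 False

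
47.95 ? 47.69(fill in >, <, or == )>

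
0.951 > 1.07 False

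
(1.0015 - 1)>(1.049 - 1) False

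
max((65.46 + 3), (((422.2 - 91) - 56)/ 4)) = 68.8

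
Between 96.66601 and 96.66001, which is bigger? 96.66601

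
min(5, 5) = 5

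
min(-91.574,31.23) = -91.574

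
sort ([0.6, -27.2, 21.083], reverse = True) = [21.083, 0.6, -27.2]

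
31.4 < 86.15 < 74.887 False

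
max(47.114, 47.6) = 47.6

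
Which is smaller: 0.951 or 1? 0.951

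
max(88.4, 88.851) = 88.851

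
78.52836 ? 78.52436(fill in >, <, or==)>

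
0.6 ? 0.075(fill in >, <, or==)>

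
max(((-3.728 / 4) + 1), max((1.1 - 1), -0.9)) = 0.1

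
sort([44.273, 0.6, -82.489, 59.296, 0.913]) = [-82.489, 0.6, 0.913, 44.273, 59.296]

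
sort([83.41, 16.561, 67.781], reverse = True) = [83.41, 67.781, 16.561]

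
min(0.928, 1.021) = 0.928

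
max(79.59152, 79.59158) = 79.59158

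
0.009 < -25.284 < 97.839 False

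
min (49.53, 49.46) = 49.46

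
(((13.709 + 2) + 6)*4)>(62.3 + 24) True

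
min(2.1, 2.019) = 2.019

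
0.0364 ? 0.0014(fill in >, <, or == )>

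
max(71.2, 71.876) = 71.876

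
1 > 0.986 True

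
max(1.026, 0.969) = 1.026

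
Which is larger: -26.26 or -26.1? -26.1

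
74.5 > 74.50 False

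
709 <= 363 False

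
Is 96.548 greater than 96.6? No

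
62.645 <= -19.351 False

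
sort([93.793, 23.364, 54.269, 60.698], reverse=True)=[93.793, 60.698, 54.269, 23.364]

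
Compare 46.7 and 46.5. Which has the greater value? 46.7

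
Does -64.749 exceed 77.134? No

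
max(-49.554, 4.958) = 4.958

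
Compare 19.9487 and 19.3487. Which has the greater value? 19.9487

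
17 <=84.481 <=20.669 False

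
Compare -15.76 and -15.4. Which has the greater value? -15.4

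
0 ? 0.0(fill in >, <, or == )==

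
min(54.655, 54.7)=54.655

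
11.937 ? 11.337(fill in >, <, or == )>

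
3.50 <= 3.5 True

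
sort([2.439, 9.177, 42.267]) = [2.439, 9.177, 42.267]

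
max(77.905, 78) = 78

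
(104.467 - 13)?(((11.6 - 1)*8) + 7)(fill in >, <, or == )<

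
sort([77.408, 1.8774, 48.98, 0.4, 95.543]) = [0.4, 1.8774, 48.98, 77.408, 95.543]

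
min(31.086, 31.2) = 31.086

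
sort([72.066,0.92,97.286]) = [0.92,72.066,97.286]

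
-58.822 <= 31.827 True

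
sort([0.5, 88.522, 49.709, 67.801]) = [0.5, 49.709, 67.801, 88.522]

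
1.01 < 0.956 False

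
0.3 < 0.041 False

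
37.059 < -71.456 False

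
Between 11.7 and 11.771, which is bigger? 11.771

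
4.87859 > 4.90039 False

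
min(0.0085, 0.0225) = 0.0085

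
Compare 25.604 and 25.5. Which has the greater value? 25.604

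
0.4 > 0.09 True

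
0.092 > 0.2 False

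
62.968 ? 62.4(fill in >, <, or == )>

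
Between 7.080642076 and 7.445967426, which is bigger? 7.445967426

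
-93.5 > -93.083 False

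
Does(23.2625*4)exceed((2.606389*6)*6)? No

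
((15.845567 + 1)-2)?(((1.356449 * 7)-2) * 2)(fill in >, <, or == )<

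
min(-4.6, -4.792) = -4.792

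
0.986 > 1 False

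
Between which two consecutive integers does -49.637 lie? -50 and -49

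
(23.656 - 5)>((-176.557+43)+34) True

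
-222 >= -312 True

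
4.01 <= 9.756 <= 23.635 True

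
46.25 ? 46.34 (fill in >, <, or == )<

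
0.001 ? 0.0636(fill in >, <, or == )<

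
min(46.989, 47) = 46.989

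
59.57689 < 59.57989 True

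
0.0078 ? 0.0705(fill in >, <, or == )<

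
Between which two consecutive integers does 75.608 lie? 75 and 76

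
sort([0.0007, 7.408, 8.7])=[0.0007, 7.408, 8.7]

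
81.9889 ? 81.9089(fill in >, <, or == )>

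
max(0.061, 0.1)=0.1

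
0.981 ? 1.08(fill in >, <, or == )<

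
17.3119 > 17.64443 False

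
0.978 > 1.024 False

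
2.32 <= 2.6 True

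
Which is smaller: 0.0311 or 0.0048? 0.0048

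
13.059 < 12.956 False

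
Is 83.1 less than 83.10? No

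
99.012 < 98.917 False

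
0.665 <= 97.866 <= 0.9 False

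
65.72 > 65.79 False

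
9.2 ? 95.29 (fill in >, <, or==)<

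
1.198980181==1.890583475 False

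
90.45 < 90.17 False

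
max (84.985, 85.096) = 85.096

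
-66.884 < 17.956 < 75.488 True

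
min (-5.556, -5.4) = -5.556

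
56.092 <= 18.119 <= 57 False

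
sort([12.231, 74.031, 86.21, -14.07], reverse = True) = [86.21, 74.031, 12.231, -14.07]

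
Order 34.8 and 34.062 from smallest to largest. 34.062, 34.8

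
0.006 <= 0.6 True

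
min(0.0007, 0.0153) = 0.0007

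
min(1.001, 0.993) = 0.993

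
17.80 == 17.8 True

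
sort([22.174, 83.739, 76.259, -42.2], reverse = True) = [83.739, 76.259, 22.174, -42.2]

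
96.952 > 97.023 False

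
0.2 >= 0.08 True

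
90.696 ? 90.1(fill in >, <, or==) >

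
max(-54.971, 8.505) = 8.505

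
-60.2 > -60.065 False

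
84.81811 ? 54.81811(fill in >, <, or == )>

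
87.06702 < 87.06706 True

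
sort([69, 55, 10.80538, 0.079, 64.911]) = [0.079, 10.80538, 55, 64.911, 69]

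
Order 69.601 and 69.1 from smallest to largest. 69.1,69.601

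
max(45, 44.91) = 45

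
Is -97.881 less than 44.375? Yes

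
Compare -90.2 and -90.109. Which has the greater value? -90.109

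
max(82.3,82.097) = 82.3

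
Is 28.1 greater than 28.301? No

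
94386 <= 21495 False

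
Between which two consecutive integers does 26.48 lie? 26 and 27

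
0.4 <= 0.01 False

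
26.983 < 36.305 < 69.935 True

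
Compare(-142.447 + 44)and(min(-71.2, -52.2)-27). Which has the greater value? (min(-71.2, -52.2)-27)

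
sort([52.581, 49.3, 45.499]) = [45.499, 49.3, 52.581]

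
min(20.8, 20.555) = 20.555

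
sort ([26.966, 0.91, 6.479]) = [0.91, 6.479, 26.966]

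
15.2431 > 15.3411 False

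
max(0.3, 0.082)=0.3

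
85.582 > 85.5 True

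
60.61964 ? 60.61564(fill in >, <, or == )>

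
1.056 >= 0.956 True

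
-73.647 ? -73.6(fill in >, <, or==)<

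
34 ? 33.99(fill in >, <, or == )>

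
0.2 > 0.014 True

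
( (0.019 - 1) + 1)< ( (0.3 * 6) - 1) True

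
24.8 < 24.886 True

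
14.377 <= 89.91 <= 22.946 False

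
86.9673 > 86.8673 True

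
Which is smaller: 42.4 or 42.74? 42.4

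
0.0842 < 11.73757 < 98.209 True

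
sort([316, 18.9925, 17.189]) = [17.189, 18.9925, 316]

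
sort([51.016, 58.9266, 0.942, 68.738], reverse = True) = [68.738, 58.9266, 51.016, 0.942]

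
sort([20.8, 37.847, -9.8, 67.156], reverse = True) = [67.156, 37.847, 20.8, -9.8]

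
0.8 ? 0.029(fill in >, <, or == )>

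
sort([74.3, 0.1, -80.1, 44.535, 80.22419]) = [-80.1, 0.1, 44.535, 74.3, 80.22419]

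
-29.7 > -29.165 False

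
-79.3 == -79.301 False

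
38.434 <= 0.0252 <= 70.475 False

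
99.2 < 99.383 True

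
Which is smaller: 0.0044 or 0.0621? 0.0044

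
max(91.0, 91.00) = 91.00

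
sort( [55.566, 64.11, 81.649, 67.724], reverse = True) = [81.649, 67.724, 64.11, 55.566]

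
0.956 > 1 False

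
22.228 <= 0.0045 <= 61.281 False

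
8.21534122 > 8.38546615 False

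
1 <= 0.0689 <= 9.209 False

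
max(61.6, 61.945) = 61.945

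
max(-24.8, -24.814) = -24.8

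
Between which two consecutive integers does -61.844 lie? -62 and -61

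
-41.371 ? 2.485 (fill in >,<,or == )<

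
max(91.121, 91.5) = 91.5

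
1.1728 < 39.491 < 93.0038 True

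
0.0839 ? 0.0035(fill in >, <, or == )>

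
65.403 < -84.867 False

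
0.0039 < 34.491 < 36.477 True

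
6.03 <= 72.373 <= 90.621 True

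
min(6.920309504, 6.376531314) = 6.376531314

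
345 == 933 False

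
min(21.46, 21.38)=21.38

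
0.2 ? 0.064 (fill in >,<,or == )>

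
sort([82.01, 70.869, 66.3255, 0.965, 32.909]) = [0.965, 32.909, 66.3255, 70.869, 82.01]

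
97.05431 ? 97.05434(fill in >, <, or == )<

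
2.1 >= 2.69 False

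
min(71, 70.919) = 70.919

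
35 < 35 False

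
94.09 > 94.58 False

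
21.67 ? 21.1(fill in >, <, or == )>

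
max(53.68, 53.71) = 53.71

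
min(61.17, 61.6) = 61.17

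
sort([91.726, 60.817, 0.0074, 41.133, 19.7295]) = [0.0074, 19.7295, 41.133, 60.817, 91.726]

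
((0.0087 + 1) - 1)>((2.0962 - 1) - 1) False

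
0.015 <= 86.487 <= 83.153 False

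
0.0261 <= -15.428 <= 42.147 False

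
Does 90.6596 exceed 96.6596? No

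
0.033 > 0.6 False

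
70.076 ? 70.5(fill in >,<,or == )<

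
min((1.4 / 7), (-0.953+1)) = 0.047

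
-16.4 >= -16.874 True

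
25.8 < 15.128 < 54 False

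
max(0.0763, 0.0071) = 0.0763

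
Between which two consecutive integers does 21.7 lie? 21 and 22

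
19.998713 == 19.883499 False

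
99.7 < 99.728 True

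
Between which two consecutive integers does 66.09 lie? 66 and 67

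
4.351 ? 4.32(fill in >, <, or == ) >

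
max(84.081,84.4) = 84.4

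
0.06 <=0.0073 False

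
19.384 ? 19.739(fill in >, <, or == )<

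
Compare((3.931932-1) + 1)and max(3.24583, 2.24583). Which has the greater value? ((3.931932-1) + 1)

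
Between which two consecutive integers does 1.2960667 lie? 1 and 2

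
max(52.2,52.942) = 52.942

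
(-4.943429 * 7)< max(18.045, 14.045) True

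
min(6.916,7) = 6.916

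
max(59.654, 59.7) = 59.7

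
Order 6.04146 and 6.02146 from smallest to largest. 6.02146, 6.04146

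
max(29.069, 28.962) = 29.069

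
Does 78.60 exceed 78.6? No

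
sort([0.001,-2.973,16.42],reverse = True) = [16.42,0.001,-2.973]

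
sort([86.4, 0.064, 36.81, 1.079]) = [0.064, 1.079, 36.81, 86.4]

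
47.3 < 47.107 False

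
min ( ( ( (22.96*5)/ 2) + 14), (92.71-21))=71.4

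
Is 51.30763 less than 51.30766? Yes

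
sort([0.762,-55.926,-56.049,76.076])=[-56.049,-55.926,0.762,76.076]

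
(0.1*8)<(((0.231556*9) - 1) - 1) False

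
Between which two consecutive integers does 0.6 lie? 0 and 1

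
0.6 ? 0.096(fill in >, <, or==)>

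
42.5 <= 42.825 True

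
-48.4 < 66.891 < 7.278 False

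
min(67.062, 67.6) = 67.062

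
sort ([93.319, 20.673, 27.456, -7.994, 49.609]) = [-7.994, 20.673, 27.456, 49.609, 93.319]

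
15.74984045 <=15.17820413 False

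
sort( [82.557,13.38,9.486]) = [9.486,13.38,82.557]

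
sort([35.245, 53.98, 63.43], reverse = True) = [63.43, 53.98, 35.245]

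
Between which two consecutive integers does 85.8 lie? 85 and 86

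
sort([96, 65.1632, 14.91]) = [14.91, 65.1632, 96]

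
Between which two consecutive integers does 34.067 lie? 34 and 35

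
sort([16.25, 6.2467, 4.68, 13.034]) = [4.68, 6.2467, 13.034, 16.25]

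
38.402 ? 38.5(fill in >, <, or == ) <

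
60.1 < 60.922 True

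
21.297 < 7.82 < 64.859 False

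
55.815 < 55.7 False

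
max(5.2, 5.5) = 5.5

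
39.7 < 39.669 False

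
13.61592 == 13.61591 False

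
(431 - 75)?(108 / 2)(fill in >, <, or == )>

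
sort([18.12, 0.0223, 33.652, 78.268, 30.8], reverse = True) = [78.268, 33.652, 30.8, 18.12, 0.0223]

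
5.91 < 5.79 False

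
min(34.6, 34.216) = 34.216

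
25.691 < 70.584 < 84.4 True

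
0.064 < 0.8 True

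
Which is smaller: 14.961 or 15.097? 14.961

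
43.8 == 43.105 False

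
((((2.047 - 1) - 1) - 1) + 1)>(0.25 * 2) False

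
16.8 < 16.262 False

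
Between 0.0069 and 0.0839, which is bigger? 0.0839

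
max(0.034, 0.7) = 0.7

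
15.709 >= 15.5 True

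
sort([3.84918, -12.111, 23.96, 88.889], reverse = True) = [88.889, 23.96, 3.84918, -12.111]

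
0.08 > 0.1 False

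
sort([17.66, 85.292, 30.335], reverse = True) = [85.292, 30.335, 17.66]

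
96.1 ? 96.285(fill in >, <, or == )<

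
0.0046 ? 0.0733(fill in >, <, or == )<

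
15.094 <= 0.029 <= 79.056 False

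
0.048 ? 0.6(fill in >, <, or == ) <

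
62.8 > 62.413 True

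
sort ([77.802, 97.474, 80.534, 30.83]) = [30.83, 77.802, 80.534, 97.474]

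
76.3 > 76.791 False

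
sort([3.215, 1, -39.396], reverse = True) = [3.215, 1, -39.396]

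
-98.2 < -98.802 False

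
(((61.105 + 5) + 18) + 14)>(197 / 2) False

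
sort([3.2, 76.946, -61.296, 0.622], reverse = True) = [76.946, 3.2, 0.622, -61.296]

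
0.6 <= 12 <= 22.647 True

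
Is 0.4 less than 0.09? No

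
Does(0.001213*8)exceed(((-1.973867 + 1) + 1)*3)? No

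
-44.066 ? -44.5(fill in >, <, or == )>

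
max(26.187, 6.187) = 26.187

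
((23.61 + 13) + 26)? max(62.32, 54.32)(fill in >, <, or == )>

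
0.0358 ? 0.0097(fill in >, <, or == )>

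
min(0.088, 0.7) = 0.088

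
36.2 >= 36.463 False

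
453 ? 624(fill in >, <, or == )<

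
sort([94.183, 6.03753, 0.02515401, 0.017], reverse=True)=[94.183, 6.03753, 0.02515401, 0.017]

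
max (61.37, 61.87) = 61.87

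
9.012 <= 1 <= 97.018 False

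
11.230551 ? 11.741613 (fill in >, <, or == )<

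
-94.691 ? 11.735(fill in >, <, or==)<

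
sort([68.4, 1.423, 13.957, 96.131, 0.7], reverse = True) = [96.131, 68.4, 13.957, 1.423, 0.7]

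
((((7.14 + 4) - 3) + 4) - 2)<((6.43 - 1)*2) True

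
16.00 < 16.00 False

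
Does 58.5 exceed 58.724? No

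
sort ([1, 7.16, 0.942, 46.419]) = [0.942, 1, 7.16, 46.419]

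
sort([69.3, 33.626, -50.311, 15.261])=[-50.311, 15.261, 33.626, 69.3]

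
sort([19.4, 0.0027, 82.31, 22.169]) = [0.0027, 19.4, 22.169, 82.31]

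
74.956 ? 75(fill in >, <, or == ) <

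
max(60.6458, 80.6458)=80.6458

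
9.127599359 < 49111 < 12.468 False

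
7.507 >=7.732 False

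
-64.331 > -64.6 True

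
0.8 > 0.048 True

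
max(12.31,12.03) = 12.31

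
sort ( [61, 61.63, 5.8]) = [5.8, 61, 61.63]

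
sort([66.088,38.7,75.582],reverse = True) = [75.582,66.088,38.7]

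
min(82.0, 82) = 82.0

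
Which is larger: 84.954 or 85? 85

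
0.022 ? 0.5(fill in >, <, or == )<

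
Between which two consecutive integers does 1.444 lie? 1 and 2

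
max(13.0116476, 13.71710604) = 13.71710604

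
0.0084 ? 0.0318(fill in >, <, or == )<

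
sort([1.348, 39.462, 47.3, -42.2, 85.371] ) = [-42.2, 1.348, 39.462, 47.3, 85.371]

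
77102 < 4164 False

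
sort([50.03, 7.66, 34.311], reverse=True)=[50.03, 34.311, 7.66]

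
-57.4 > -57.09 False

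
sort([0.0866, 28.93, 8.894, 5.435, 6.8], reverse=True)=[28.93, 8.894, 6.8, 5.435, 0.0866]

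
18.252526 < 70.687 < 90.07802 True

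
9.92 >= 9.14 True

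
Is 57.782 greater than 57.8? No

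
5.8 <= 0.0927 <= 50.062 False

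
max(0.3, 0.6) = 0.6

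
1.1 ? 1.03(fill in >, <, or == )>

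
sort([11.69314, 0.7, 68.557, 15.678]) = [0.7, 11.69314, 15.678, 68.557]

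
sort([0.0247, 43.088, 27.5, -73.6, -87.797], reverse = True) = [43.088, 27.5, 0.0247, -73.6, -87.797]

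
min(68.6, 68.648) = 68.6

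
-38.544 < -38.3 True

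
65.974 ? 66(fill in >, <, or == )<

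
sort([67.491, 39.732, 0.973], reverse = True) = [67.491, 39.732, 0.973]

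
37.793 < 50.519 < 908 True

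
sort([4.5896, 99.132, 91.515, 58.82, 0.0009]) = [0.0009, 4.5896, 58.82, 91.515, 99.132]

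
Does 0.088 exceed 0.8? No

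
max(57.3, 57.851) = 57.851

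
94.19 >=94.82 False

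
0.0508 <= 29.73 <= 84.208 True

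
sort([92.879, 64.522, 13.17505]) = [13.17505, 64.522, 92.879]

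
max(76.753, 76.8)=76.8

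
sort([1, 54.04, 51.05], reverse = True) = [54.04, 51.05, 1]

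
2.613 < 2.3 False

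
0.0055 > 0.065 False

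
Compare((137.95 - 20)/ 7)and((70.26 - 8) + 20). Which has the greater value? ((70.26 - 8) + 20)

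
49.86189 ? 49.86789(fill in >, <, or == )<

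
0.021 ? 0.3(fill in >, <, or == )<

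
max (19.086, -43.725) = 19.086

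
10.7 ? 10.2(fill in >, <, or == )>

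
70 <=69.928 False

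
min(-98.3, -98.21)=-98.3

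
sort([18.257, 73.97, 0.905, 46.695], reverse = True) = [73.97, 46.695, 18.257, 0.905]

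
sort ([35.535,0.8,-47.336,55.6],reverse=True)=[55.6,35.535,0.8,-47.336]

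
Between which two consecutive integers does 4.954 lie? 4 and 5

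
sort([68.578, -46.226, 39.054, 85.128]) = [-46.226, 39.054, 68.578, 85.128]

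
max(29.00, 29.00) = 29.00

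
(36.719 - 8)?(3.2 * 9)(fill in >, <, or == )<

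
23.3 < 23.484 True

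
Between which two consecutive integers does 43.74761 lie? 43 and 44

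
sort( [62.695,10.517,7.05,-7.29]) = [-7.29,7.05,10.517,62.695]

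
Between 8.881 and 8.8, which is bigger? 8.881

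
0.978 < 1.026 True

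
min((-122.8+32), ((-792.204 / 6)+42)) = -90.8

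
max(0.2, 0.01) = 0.2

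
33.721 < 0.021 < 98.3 False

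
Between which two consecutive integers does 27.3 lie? 27 and 28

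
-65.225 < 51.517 True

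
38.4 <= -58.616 False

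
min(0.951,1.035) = 0.951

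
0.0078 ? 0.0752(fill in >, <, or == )<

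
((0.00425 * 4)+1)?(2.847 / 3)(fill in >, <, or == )>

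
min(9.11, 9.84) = 9.11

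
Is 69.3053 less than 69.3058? Yes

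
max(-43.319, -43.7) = -43.319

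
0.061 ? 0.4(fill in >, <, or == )<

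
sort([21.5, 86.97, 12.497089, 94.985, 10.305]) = [10.305, 12.497089, 21.5, 86.97, 94.985]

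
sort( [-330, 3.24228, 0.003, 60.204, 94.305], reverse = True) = [94.305, 60.204, 3.24228, 0.003, -330]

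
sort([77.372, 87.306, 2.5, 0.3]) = [0.3, 2.5, 77.372, 87.306]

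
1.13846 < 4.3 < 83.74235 True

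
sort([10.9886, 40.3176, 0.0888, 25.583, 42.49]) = [0.0888, 10.9886, 25.583, 40.3176, 42.49]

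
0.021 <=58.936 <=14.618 False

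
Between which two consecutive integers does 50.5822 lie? 50 and 51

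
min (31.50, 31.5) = 31.50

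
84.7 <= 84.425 False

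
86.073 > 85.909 True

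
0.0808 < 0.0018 False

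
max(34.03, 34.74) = 34.74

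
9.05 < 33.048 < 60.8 True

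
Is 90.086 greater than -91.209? Yes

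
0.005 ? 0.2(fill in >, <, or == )<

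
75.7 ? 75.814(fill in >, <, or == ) <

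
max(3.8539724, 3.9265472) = 3.9265472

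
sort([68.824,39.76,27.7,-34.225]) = [-34.225,27.7,39.76,68.824]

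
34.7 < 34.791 True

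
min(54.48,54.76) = 54.48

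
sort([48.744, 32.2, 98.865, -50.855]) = [-50.855, 32.2, 48.744, 98.865]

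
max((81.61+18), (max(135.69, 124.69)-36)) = 99.69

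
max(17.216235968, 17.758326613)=17.758326613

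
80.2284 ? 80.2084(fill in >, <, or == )>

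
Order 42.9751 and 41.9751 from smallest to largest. 41.9751, 42.9751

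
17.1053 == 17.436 False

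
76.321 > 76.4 False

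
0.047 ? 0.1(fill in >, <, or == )<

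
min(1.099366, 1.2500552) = 1.099366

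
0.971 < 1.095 True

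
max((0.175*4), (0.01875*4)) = 0.7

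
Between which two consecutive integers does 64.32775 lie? 64 and 65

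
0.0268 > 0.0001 True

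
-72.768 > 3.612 False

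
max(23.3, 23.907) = 23.907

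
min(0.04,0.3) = 0.04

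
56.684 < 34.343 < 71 False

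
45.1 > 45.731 False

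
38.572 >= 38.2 True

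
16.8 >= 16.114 True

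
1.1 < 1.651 True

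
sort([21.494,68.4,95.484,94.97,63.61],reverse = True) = [95.484,94.97,68.4,63.61,21.494]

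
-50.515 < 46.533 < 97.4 True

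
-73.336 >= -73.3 False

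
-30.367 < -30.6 False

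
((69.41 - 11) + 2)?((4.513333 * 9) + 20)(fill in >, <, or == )<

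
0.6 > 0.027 True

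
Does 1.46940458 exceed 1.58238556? No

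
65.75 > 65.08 True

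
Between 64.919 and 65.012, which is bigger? 65.012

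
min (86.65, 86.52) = 86.52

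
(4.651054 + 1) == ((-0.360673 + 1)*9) False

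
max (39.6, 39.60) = 39.60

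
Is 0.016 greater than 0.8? No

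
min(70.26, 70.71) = 70.26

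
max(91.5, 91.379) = 91.5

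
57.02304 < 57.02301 False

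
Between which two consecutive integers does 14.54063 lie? 14 and 15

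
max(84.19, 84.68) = 84.68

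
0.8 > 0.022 True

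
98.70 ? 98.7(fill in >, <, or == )==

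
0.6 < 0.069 False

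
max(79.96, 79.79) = 79.96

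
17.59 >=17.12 True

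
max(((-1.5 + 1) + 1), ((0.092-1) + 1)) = 0.5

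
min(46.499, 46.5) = 46.499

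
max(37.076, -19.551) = 37.076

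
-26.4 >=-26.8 True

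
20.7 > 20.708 False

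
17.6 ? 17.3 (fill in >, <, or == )>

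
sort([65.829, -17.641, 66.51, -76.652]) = [-76.652, -17.641, 65.829, 66.51]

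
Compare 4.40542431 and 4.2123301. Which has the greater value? 4.40542431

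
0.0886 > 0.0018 True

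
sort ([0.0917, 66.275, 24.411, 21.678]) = [0.0917, 21.678, 24.411, 66.275]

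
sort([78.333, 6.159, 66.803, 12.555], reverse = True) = [78.333, 66.803, 12.555, 6.159]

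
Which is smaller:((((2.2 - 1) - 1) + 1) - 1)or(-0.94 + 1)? (-0.94 + 1)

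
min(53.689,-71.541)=-71.541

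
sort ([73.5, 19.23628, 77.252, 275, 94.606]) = [19.23628, 73.5, 77.252, 94.606, 275]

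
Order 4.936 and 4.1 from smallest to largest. 4.1,4.936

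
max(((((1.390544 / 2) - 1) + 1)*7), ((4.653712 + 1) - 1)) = 4.866904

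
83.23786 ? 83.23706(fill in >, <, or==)>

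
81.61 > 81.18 True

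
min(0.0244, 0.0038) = 0.0038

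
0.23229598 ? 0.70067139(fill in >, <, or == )<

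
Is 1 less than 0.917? No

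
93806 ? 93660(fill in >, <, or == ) >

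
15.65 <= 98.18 True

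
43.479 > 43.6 False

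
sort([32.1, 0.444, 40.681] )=[0.444, 32.1, 40.681]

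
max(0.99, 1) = 1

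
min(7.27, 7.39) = 7.27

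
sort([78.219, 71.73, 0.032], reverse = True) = [78.219, 71.73, 0.032]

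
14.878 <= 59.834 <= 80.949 True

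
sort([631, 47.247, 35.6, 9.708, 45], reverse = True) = [631, 47.247, 45, 35.6, 9.708]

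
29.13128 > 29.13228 False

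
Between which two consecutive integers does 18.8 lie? 18 and 19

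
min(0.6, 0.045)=0.045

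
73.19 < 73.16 False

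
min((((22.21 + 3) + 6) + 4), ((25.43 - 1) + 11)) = 35.21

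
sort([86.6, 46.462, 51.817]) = [46.462, 51.817, 86.6]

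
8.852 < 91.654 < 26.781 False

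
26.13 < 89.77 True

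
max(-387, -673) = -387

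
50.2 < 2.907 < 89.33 False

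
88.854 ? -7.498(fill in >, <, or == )>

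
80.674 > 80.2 True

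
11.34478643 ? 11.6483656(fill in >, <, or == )<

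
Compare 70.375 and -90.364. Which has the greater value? 70.375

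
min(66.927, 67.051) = 66.927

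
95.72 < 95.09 False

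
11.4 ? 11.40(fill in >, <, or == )==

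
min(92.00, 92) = 92.00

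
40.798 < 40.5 False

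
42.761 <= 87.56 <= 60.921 False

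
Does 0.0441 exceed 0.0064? Yes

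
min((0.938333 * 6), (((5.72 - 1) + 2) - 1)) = 5.629998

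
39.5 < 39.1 False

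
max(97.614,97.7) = 97.7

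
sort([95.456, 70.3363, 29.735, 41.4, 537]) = [29.735, 41.4, 70.3363, 95.456, 537]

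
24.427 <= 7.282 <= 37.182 False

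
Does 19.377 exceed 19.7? No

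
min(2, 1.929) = 1.929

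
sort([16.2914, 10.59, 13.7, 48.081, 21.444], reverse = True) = [48.081, 21.444, 16.2914, 13.7, 10.59]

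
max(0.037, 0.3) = 0.3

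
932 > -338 True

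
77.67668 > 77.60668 True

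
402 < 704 True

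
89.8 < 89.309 False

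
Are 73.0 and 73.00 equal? Yes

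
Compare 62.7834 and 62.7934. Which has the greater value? 62.7934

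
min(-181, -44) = -181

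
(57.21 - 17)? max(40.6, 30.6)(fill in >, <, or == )<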